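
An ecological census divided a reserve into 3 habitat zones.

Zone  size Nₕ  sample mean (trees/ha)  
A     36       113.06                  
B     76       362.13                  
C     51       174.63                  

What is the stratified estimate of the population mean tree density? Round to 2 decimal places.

N = 36 + 76 + 51 = 163.
Weight each subgroup mean by Nₕ/N and sum.
Σ Nₕx̄ₕ = 36·113.06 + 76·362.13 + 51·174.63 = 4070.16 + 27521.88 + 8906.13 = 40498.17.
Divide by N: 40498.17 / 163 = 248.4550... → 248.46.

248.46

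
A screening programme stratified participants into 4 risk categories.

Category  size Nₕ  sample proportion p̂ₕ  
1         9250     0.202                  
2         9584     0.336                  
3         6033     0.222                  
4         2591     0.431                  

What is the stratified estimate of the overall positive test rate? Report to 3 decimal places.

N = 9250 + 9584 + 6033 + 2591 = 27458.
Overall proportion = Σ (Nₕ/N)·p̂ₕ.
Σ Nₕp̂ₕ = 1868.5 + 3220.224 + 1339.326 + 1116.721 = 7544.771.
7544.771 / 27458 = 0.27477... → 0.275.

0.275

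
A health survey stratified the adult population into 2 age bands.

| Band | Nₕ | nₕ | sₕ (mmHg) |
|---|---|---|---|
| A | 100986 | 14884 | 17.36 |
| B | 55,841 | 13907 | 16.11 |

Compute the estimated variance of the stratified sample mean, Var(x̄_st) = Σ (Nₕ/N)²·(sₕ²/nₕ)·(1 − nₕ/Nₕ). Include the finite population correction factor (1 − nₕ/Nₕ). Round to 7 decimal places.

0.0089351

N = 156827. Term for each stratum: Wₕ²sₕ²/nₕ·(1−nₕ/Nₕ).
Var(x̄_st) = 0.0071583433 + 0.0017767873 = 0.0089351305 → 0.0089351.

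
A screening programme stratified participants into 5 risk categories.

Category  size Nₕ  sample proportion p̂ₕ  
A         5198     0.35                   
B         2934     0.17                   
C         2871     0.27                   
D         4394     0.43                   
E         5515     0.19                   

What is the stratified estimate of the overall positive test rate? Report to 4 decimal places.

Wₕ = Nₕ/N with N = 20912: 0.2486, 0.1403, 0.1373, 0.2101, 0.2637.
p̂_st = 0.2486·0.35 + 0.1403·0.17 + 0.1373·0.27 + 0.2101·0.43 + 0.2637·0.19 ≈ 0.288376... → 0.2884.

0.2884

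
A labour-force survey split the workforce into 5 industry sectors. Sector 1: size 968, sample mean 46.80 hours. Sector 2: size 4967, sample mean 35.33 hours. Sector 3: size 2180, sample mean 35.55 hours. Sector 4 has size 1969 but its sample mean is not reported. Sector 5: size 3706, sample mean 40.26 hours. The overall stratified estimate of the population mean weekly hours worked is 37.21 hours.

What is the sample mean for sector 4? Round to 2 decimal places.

Σ Nₕx̄ₕ = N·μ, so 1969·x̄_4 = 13790·37.21 − (968·46.80 + 4967·35.33 + 2180·35.55 + 3706·40.26).
= 513125.9 − 447489.07 = 65636.83.
x̄_4 = 65636.83 / 1969 = 33.3351... → 33.34.

33.34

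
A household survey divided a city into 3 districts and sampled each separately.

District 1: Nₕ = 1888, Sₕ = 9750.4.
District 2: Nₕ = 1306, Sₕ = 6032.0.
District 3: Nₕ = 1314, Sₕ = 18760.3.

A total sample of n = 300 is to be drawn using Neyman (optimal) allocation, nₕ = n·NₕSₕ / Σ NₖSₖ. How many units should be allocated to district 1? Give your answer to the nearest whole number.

Σ NₕSₕ = 1888·9750.4 + 1306·6032.0 + 1314·18760.3 = 50937581.4.
Share for 1: 18408755.2/50937581.4 = 0.36140.
n_1 = 300 × 0.36140 = 108.419... → 108.

108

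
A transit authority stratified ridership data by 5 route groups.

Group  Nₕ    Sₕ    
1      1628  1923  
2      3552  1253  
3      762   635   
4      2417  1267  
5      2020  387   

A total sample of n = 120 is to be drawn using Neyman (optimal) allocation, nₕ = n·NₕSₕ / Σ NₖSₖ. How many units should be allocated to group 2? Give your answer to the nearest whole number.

45

1: NₕSₕ = 1628·1923 = 3130644
2: NₕSₕ = 3552·1253 = 4450656
3: NₕSₕ = 762·635 = 483870
4: NₕSₕ = 2417·1267 = 3062339
5: NₕSₕ = 2020·387 = 781740
Σ NₕSₕ = 11909249.
n_2 = 120·4450656/11909249 = 44.846... → 45.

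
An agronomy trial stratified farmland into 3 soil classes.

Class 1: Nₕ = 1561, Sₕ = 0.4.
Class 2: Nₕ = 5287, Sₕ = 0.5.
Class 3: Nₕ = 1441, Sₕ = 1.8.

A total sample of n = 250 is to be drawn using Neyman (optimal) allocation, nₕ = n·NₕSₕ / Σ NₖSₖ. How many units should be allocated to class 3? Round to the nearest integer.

111

1: NₕSₕ = 1561·0.4 = 624.4
2: NₕSₕ = 5287·0.5 = 2643.5
3: NₕSₕ = 1441·1.8 = 2593.8
Σ NₕSₕ = 5861.7.
n_3 = 250·2593.8/5861.7 = 110.625... → 111.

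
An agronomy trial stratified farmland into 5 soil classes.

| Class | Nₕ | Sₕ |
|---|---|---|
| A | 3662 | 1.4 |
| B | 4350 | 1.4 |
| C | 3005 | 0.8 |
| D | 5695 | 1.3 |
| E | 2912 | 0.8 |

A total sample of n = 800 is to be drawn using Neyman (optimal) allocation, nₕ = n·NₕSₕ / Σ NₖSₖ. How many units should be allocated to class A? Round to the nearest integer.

176

Σ NₕSₕ = 3662·1.4 + 4350·1.4 + 3005·0.8 + 5695·1.3 + 2912·0.8 = 23353.9.
Share for A: 5126.8/23353.9 = 0.21953.
n_A = 800 × 0.21953 = 175.621... → 176.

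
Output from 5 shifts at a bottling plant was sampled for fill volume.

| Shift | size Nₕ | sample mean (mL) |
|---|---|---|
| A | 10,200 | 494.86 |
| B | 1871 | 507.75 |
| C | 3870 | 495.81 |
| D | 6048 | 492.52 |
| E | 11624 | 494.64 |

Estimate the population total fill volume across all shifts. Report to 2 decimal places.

A: 10200·494.86 = 5047572
B: 1871·507.75 = 950000.25
C: 3870·495.81 = 1918784.7
D: 6048·492.52 = 2978760.96
E: 11624·494.64 = 5749695.36
τ̂ = Σ Nₕx̄ₕ = 16644813.27.

16644813.27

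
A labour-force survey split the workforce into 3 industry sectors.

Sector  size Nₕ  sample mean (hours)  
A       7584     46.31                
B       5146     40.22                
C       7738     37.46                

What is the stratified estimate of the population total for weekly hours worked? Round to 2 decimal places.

848052.64

A: 7584·46.31 = 351215.04
B: 5146·40.22 = 206972.12
C: 7738·37.46 = 289865.48
τ̂ = Σ Nₕx̄ₕ = 848052.64.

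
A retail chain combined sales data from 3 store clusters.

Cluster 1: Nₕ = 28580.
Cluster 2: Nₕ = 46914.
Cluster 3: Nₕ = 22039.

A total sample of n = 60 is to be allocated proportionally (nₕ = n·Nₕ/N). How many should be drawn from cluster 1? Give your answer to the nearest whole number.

18

Share of cluster 1 = 28580/97533 = 0.29303.
Allocate 60 × 0.29303 = 17.582... → 18.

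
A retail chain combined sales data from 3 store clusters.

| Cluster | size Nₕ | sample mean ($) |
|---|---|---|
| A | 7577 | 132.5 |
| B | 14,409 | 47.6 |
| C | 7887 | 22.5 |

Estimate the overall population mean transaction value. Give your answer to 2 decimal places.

N = 7577 + 14409 + 7887 = 29873.
The stratified mean weights each stratum mean by its population share Nₕ/N.
Σ Nₕx̄ₕ = 7577·132.5 + 14409·47.6 + 7887·22.5 = 1003952.5 + 685868.4 + 177457.5 = 1867278.4.
Divide by N: 1867278.4 / 29873 = 62.5072... → 62.51.

62.51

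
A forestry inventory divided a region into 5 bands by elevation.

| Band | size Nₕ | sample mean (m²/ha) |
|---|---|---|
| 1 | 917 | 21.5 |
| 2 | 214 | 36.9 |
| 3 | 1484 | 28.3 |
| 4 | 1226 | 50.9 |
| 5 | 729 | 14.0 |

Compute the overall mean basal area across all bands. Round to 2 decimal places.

N = 917 + 214 + 1484 + 1226 + 729 = 4570.
Overall mean = Σ (Nₕ/N)·x̄ₕ — weight by population share, not a simple average.
Σ Nₕx̄ₕ = 917·21.5 + 214·36.9 + 1484·28.3 + 1226·50.9 + 729·14.0 = 19715.5 + 7896.6 + 41997.2 + 62403.4 + 10206 = 142218.7.
Divide by N: 142218.7 / 4570 = 31.1201... → 31.12.

31.12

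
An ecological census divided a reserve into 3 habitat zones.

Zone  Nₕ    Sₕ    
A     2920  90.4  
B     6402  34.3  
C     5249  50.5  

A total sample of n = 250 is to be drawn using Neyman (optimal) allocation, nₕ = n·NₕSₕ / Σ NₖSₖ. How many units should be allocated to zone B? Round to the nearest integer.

73

A: NₕSₕ = 2920·90.4 = 263968
B: NₕSₕ = 6402·34.3 = 219588.6
C: NₕSₕ = 5249·50.5 = 265074.5
Σ NₕSₕ = 748631.1.
n_B = 250·219588.6/748631.1 = 73.330... → 73.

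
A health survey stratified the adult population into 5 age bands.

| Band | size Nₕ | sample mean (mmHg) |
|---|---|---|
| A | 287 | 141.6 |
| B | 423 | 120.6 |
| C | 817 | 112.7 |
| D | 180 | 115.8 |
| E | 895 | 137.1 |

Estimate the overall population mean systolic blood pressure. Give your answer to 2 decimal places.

N = 287 + 423 + 817 + 180 + 895 = 2602.
Overall mean = Σ (Nₕ/N)·x̄ₕ — weight by population share, not a simple average.
Σ Nₕx̄ₕ = 287·141.6 + 423·120.6 + 817·112.7 + 180·115.8 + 895·137.1 = 40639.2 + 51013.8 + 92075.9 + 20844 + 122704.5 = 327277.4.
Divide by N: 327277.4 / 2602 = 125.7792... → 125.78.

125.78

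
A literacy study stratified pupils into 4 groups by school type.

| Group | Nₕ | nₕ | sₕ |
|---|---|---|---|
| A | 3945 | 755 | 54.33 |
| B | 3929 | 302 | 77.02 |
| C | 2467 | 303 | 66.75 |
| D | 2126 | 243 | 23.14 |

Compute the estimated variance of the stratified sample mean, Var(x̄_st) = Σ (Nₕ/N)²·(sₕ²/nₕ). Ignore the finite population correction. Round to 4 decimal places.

2.9823

N = 12467; Wₕ = Nₕ/N.
group A: (3945/12467)²·54.33²/755 = 0.3914737
group B: (3929/12467)²·77.02²/302 = 1.9509234
group C: (2467/12467)²·66.75²/303 = 0.5758035
group D: (2126/12467)²·23.14²/243 = 0.0640801
Sum = 2.9822807 → 2.9823.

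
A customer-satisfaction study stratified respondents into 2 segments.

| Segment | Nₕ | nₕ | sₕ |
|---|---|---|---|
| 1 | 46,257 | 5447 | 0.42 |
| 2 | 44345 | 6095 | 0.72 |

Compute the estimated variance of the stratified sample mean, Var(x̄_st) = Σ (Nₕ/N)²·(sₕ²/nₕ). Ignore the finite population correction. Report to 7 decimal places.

0.0000288

N = 90602; Wₕ = Nₕ/N.
segment 1: (46257/90602)²·0.42²/5447 = 0.0000084415
segment 2: (44345/90602)²·0.72²/6095 = 0.0000203753
Sum = 0.0000288169 → 0.0000288.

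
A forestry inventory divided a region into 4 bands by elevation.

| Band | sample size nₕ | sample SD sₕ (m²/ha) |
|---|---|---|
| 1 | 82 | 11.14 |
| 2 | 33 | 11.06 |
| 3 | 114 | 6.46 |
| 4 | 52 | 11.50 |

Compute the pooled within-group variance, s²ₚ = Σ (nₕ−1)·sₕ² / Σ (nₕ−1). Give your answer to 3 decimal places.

1: (82−1)·11.14² = 81·124.0996 = 10052.0676
2: (33−1)·11.06² = 32·122.3236 = 3914.3552
3: (114−1)·6.46² = 113·41.7316 = 4715.6708
4: (52−1)·11.50² = 51·132.25 = 6744.75
Numerator = 25426.8436; denominator = Σ(nₕ−1) = 277.
s²ₚ = 25426.8436/277 = 91.79366... → 91.794.

91.794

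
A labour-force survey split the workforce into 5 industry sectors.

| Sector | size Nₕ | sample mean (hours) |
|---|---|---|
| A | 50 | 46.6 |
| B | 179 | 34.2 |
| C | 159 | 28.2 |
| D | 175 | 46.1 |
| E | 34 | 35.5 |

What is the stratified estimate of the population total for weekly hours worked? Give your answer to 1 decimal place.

22210.1

A: 50·46.6 = 2330
B: 179·34.2 = 6121.8
C: 159·28.2 = 4483.8
D: 175·46.1 = 8067.5
E: 34·35.5 = 1207
τ̂ = Σ Nₕx̄ₕ = 22210.1.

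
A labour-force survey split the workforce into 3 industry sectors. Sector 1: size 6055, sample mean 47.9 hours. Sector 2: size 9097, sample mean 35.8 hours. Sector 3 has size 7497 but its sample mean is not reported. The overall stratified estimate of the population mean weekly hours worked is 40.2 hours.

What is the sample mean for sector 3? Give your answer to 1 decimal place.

N = 6055 + 9097 + 7497 = 22649.
Overall total = μ·N = 40.2·22649 = 910489.8.
Subtract the known strata: 6055·47.9 + 9097·35.8 = 615707.1.
Remaining total for sector 3: 910489.8 − 615707.1 = 294782.7.
Divide by its size: 294782.7 / 7497 = 39.320... → 39.3.

39.3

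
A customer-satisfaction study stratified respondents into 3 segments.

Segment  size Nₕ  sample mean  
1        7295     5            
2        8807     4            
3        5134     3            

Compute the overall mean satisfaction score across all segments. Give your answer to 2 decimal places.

N = 21236; weights Wₕ = Nₕ/N = (0.3435, 0.4147, 0.2418).
x̄_st = Σ Wₕ·x̄ₕ = 0.3435·5 + 0.4147·4 + 0.2418·3 ≈ 4.1018...
→ 4.10.

4.10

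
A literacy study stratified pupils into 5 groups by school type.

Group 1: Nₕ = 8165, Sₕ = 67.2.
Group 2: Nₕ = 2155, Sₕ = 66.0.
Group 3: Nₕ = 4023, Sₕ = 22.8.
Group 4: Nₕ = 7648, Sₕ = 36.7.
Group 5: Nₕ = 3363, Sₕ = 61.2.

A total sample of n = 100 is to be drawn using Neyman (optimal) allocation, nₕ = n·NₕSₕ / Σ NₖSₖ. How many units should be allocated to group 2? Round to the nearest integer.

11

Σ NₕSₕ = 8165·67.2 + 2155·66.0 + 4023·22.8 + 7648·36.7 + 3363·61.2 = 1269139.6.
Share for 2: 142230/1269139.6 = 0.11207.
n_2 = 100 × 0.11207 = 11.207... → 11.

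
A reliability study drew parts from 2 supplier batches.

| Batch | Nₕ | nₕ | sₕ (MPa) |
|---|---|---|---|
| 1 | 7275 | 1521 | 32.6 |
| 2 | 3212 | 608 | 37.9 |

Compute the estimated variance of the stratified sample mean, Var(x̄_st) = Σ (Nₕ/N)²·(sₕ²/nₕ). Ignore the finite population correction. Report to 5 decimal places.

0.55788

N = 10487; Wₕ = Nₕ/N.
batch 1: (7275/10487)²·32.6²/1521 = 0.33625554
batch 2: (3212/10487)²·37.9²/608 = 0.22162736
Sum = 0.55788290 → 0.55788.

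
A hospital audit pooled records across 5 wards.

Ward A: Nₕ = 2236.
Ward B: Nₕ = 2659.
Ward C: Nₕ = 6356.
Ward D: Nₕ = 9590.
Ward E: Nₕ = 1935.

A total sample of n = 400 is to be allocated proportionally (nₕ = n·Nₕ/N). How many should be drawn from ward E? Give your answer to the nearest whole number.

Share of ward E = 1935/22776 = 0.08496.
Allocate 400 × 0.08496 = 33.983... → 34.

34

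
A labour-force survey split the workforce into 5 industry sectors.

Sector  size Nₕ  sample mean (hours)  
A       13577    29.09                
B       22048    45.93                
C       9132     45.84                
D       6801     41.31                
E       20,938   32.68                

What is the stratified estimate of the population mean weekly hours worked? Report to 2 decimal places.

38.50

N = 72496; weights Wₕ = Nₕ/N = (0.1873, 0.3041, 0.1260, 0.0938, 0.2888).
x̄_st = Σ Wₕ·x̄ₕ = 0.1873·29.09 + 0.3041·45.93 + 0.1260·45.84 + 0.0938·41.31 + 0.2888·32.68 ≈ 38.5047...
→ 38.50.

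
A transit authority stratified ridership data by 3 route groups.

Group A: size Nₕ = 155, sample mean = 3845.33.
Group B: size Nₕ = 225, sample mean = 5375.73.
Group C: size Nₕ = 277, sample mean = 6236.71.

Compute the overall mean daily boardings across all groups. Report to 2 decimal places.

x̄_st = (Σ Nₕx̄ₕ) / (Σ Nₕ) = (155·3845.33 + 225·5375.73 + 277·6236.71) / 657
= 3533134.07 / 657 = 5377.6774... → 5377.68.

5377.68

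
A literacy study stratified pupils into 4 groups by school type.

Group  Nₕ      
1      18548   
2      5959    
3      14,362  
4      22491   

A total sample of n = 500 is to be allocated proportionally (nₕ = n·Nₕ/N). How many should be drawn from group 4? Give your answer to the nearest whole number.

183

Share of group 4 = 22491/61360 = 0.36654.
Allocate 500 × 0.36654 = 183.271... → 183.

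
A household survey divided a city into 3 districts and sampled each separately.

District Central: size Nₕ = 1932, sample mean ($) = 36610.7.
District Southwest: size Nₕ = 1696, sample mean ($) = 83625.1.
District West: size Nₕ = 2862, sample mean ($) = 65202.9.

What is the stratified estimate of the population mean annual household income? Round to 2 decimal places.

N = 1932 + 1696 + 2862 = 6490.
The stratified mean weights each stratum mean by its population share Nₕ/N.
Σ Nₕx̄ₕ = 1932·36610.7 + 1696·83625.1 + 2862·65202.9 = 70731872.4 + 141828169.6 + 186610699.8 = 399170741.8.
Divide by N: 399170741.8 / 6490 = 61505.5072... → 61505.51.

61505.51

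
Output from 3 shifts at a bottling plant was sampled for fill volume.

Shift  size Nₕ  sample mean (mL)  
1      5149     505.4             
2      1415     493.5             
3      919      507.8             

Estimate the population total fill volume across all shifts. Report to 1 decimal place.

3767275.3

Population total = Σ Nₕ·x̄ₕ (each stratum's size times its mean).
5149·505.4 + 1415·493.5 + 919·507.8 = 2602304.6 + 698302.5 + 466668.2 = 3767275.3.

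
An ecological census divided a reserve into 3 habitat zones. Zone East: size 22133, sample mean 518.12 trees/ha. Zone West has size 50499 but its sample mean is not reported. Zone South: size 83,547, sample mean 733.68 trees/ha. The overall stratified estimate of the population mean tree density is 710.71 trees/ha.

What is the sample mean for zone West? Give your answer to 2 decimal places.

757.12

N = 22133 + 50499 + 83547 = 156179.
Overall total = μ·N = 710.71·156179 = 110997977.09.
Subtract the known strata: 22133·518.12 + 83547·733.68 = 72764312.92.
Remaining total for zone West: 110997977.09 − 72764312.92 = 38233664.17.
Divide by its size: 38233664.17 / 50499 = 757.1173... → 757.12.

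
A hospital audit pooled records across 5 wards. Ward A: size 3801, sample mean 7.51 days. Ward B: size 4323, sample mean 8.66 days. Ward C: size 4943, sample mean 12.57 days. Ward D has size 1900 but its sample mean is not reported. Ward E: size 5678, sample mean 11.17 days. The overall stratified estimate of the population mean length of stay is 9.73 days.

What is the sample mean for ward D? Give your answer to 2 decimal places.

Σ Nₕx̄ₕ = N·μ, so 1900·x̄_D = 20645·9.73 − (3801·7.51 + 4323·8.66 + 4943·12.57 + 5678·11.17).
= 200875.85 − 191539.46 = 9336.39.
x̄_D = 9336.39 / 1900 = 4.9139... → 4.91.

4.91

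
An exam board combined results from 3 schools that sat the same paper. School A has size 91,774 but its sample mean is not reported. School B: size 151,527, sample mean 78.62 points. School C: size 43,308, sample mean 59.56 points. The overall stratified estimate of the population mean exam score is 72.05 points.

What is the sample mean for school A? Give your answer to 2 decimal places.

Σ Nₕx̄ₕ = N·μ, so 91774·x̄_A = 286609·72.05 − (151527·78.62 + 43308·59.56).
= 20650178.45 − 14492477.22 = 6157701.23.
x̄_A = 6157701.23 / 91774 = 67.0964... → 67.10.

67.10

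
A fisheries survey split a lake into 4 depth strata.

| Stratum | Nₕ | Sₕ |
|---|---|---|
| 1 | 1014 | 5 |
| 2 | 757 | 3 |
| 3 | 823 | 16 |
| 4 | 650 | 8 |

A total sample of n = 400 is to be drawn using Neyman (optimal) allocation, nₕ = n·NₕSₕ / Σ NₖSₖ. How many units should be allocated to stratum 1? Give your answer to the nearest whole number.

79

1: NₕSₕ = 1014·5 = 5070
2: NₕSₕ = 757·3 = 2271
3: NₕSₕ = 823·16 = 13168
4: NₕSₕ = 650·8 = 5200
Σ NₕSₕ = 25709.
n_1 = 400·5070/25709 = 78.883... → 79.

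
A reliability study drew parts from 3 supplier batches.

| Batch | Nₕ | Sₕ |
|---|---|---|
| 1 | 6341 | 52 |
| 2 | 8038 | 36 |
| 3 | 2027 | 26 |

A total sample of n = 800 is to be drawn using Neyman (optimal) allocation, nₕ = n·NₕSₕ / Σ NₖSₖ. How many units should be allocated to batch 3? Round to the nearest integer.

63

1: NₕSₕ = 6341·52 = 329732
2: NₕSₕ = 8038·36 = 289368
3: NₕSₕ = 2027·26 = 52702
Σ NₕSₕ = 671802.
n_3 = 800·52702/671802 = 62.759... → 63.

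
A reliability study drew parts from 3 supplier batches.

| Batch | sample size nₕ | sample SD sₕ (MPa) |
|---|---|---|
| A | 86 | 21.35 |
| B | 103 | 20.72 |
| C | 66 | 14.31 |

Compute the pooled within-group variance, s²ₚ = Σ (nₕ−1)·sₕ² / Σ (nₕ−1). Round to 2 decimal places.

A: (86−1)·21.35² = 85·455.8225 = 38744.9125
B: (103−1)·20.72² = 102·429.3184 = 43790.4768
C: (66−1)·14.31² = 65·204.7761 = 13310.4465
Numerator = 95845.8358; denominator = Σ(nₕ−1) = 252.
s²ₚ = 95845.8358/252 = 380.3406... → 380.34.

380.34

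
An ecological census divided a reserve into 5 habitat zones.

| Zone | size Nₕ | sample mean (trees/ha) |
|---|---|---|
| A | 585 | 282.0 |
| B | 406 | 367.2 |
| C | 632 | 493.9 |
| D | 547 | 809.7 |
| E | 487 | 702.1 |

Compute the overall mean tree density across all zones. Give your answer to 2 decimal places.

x̄_st = (Σ Nₕx̄ₕ) / (Σ Nₕ) = (585·282.0 + 406·367.2 + 632·493.9 + 547·809.7 + 487·702.1) / 2657
= 1411026.6 / 2657 = 531.0601... → 531.06.

531.06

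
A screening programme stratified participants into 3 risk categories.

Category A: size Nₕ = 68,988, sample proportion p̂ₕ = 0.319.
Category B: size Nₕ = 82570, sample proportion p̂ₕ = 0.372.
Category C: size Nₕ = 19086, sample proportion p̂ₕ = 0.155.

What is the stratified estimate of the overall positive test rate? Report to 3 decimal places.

0.326

N = 68988 + 82570 + 19086 = 170644.
Overall proportion = Σ (Nₕ/N)·p̂ₕ.
Σ Nₕp̂ₕ = 22007.172 + 30716.04 + 2958.33 = 55681.542.
55681.542 / 170644 = 0.32630... → 0.326.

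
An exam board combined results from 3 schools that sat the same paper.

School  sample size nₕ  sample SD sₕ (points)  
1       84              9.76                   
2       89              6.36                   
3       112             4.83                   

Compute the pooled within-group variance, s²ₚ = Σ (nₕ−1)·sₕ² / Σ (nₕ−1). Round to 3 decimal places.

1: (84−1)·9.76² = 83·95.2576 = 7906.3808
2: (89−1)·6.36² = 88·40.4496 = 3559.5648
3: (112−1)·4.83² = 111·23.3289 = 2589.5079
Numerator = 14055.4535; denominator = Σ(nₕ−1) = 282.
s²ₚ = 14055.4535/282 = 49.84203... → 49.842.

49.842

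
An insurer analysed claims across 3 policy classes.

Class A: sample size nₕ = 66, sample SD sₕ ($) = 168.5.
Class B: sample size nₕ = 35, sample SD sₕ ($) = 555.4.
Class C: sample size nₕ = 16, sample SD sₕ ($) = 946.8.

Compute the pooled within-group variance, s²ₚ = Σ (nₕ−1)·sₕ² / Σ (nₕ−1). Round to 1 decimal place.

226139.5

A: (66−1)·168.5² = 65·28392.25 = 1845496.25
B: (35−1)·555.4² = 34·308469.16 = 10487951.44
C: (16−1)·946.8² = 15·896430.24 = 13446453.6
Numerator = 25779901.29; denominator = Σ(nₕ−1) = 114.
s²ₚ = 25779901.29/114 = 226139.485 → 226139.5.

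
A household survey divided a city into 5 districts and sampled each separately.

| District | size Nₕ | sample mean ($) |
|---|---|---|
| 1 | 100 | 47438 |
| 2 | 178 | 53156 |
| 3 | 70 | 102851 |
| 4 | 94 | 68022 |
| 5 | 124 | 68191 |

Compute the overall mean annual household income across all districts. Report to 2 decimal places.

x̄_st = (Σ Nₕx̄ₕ) / (Σ Nₕ) = (100·47438 + 178·53156 + 70·102851 + 94·68022 + 124·68191) / 566
= 36254890 / 566 = 64054.5760... → 64054.58.

64054.58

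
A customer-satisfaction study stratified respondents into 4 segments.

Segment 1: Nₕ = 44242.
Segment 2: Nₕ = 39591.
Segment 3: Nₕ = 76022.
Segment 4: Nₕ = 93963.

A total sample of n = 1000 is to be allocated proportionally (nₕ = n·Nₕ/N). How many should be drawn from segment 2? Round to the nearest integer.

N = 44242 + 39591 + 76022 + 93963 = 253818.
n_2 = 1000·39591/253818 = 155.982... → 156.

156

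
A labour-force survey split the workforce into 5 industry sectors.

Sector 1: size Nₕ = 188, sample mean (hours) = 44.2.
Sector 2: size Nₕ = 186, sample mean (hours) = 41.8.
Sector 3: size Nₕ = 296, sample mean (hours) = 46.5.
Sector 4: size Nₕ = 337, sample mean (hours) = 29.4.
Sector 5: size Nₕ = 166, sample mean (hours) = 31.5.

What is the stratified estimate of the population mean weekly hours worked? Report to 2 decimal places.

N = 188 + 186 + 296 + 337 + 166 = 1173.
Overall mean = Σ (Nₕ/N)·x̄ₕ — weight by population share, not a simple average.
Σ Nₕx̄ₕ = 188·44.2 + 186·41.8 + 296·46.5 + 337·29.4 + 166·31.5 = 8309.6 + 7774.8 + 13764 + 9907.8 + 5229 = 44985.2.
Divide by N: 44985.2 / 1173 = 38.3506... → 38.35.

38.35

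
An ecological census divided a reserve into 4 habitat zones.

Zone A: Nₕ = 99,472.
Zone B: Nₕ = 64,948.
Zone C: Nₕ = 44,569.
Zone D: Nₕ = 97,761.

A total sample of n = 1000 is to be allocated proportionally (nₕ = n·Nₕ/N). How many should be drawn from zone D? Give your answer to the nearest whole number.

319

N = 99472 + 64948 + 44569 + 97761 = 306750.
n_D = 1000·97761/306750 = 318.699... → 319.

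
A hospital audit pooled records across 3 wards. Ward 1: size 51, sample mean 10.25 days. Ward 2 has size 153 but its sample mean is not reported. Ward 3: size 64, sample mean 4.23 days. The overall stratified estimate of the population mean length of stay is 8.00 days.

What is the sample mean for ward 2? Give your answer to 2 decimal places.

8.83

N = 51 + 153 + 64 = 268.
Overall total = μ·N = 8.00·268 = 2144.
Subtract the known strata: 51·10.25 + 64·4.23 = 793.47.
Remaining total for ward 2: 2144 − 793.47 = 1350.53.
Divide by its size: 1350.53 / 153 = 8.8270... → 8.83.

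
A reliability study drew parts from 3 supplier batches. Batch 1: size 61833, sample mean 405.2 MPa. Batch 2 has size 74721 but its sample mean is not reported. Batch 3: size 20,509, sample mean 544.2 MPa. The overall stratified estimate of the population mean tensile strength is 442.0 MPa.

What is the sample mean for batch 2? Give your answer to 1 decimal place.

N = 61833 + 74721 + 20509 = 157063.
Overall total = μ·N = 442.0·157063 = 69421846.
Subtract the known strata: 61833·405.2 + 20509·544.2 = 36215729.4.
Remaining total for batch 2: 69421846 − 36215729.4 = 33206116.6.
Divide by its size: 33206116.6 / 74721 = 444.401... → 444.4.

444.4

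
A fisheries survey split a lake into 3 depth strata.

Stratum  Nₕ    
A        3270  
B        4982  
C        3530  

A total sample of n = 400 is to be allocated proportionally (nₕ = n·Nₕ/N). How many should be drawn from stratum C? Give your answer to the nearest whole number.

120

Share of stratum C = 3530/11782 = 0.29961.
Allocate 400 × 0.29961 = 119.844... → 120.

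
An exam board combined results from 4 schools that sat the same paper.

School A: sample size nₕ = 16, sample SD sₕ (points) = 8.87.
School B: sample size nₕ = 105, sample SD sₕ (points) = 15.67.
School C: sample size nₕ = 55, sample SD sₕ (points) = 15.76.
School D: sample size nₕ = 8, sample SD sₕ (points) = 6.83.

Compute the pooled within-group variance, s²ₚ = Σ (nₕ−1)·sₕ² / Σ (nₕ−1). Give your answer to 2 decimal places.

A: (16−1)·8.87² = 15·78.6769 = 1180.1535
B: (105−1)·15.67² = 104·245.5489 = 25537.0856
C: (55−1)·15.76² = 54·248.3776 = 13412.3904
D: (8−1)·6.83² = 7·46.6489 = 326.5423
Numerator = 40456.1718; denominator = Σ(nₕ−1) = 180.
s²ₚ = 40456.1718/180 = 224.7565... → 224.76.

224.76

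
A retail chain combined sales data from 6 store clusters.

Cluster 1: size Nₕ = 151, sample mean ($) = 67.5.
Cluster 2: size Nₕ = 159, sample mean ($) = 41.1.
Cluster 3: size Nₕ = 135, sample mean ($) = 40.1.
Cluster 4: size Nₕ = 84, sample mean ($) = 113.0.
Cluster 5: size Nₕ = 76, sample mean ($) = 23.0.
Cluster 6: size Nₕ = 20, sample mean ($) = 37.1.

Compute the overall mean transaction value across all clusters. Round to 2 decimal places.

N = 151 + 159 + 135 + 84 + 76 + 20 = 625.
The stratified mean weights each stratum mean by its population share Nₕ/N.
Σ Nₕx̄ₕ = 151·67.5 + 159·41.1 + 135·40.1 + 84·113.0 + 76·23.0 + 20·37.1 = 10192.5 + 6534.9 + 5413.5 + 9492 + 1748 + 742 = 34122.9.
Divide by N: 34122.9 / 625 = 54.5966... → 54.60.

54.60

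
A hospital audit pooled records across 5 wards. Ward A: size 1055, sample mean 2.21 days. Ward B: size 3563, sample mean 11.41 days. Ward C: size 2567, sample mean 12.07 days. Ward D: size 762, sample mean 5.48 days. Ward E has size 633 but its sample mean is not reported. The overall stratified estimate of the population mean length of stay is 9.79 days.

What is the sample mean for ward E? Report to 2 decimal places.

Σ Nₕx̄ₕ = N·μ, so 633·x̄_E = 8580·9.79 − (1055·2.21 + 3563·11.41 + 2567·12.07 + 762·5.48).
= 83998.2 − 78144.83 = 5853.37.
x̄_E = 5853.37 / 633 = 9.2470... → 9.25.

9.25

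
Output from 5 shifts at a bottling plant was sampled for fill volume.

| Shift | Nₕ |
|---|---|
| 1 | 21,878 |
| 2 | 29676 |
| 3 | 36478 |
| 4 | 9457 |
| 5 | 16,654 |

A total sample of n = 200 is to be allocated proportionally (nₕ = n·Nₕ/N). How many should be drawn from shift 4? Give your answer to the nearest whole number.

17

Share of shift 4 = 9457/114143 = 0.08285.
Allocate 200 × 0.08285 = 16.570... → 17.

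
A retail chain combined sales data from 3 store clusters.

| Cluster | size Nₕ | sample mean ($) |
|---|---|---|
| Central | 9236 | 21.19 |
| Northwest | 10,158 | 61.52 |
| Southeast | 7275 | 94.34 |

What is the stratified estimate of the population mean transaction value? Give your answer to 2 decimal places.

N = 26669; weights Wₕ = Nₕ/N = (0.3463, 0.3809, 0.2728).
x̄_st = Σ Wₕ·x̄ₕ = 0.3463·21.19 + 0.3809·61.52 + 0.2728·94.34 ≈ 56.5058...
→ 56.51.

56.51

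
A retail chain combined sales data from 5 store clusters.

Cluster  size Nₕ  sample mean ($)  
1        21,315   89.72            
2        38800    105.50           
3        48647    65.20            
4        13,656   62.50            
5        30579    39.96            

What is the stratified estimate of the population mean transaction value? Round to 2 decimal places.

73.55

x̄_st = (Σ Nₕx̄ₕ) / (Σ Nₕ) = (21315·89.72 + 38800·105.50 + 48647·65.20 + 13656·62.50 + 30579·39.96) / 152997
= 11253003.04 / 152997 = 73.5505... → 73.55.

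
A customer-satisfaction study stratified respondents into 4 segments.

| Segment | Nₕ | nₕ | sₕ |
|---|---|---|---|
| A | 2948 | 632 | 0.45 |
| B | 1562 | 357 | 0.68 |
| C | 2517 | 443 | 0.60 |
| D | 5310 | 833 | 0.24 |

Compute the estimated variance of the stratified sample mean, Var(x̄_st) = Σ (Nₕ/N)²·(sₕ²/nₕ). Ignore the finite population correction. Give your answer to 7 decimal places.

0.0000857

N = 12337; Wₕ = Nₕ/N.
segment A: (2948/12337)²·0.45²/632 = 0.0000182955
segment B: (1562/12337)²·0.68²/357 = 0.0000207631
segment C: (2517/12337)²·0.60²/443 = 0.0000338256
segment D: (5310/12337)²·0.24²/833 = 0.0000128099
Sum = 0.0000856942 → 0.0000857.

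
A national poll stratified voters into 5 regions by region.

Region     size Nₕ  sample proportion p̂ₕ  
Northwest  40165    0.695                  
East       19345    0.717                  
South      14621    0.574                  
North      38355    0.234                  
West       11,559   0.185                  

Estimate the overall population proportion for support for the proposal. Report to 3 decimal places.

N = 40165 + 19345 + 14621 + 38355 + 11559 = 124045.
Overall proportion = Σ (Nₕ/N)·p̂ₕ.
Σ Nₕp̂ₕ = 27914.675 + 13870.365 + 8392.454 + 8975.07 + 2138.415 = 61290.979.
61290.979 / 124045 = 0.49410... → 0.494.

0.494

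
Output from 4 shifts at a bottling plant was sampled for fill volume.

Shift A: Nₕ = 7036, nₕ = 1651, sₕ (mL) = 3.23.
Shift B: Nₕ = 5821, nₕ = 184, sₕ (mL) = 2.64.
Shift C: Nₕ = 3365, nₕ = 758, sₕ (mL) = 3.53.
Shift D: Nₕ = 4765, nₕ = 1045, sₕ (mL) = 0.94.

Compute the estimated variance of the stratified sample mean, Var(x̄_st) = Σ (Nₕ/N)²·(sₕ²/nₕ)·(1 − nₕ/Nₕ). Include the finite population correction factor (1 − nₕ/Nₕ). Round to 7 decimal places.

0.0037269

N = 20987; Wₕ = Nₕ/N.
shift A: (7036/20987)²·3.23²/1651·(1 − 1651/7036) = 0.0005435867
shift B: (5821/20987)²·2.64²/184·(1 − 184/5821) = 0.0028218566
shift C: (3365/20987)²·3.53²/758·(1 − 758/3365) = 0.0003274203
shift D: (4765/20987)²·0.94²/1045·(1 − 1045/4765) = 0.0000340286
Sum = 0.0037268922 → 0.0037269.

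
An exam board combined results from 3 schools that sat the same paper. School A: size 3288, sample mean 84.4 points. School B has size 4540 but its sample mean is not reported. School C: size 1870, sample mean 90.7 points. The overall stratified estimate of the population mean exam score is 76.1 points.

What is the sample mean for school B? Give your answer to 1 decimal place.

64.1

N = 3288 + 4540 + 1870 = 9698.
Overall total = μ·N = 76.1·9698 = 738017.8.
Subtract the known strata: 3288·84.4 + 1870·90.7 = 447116.2.
Remaining total for school B: 738017.8 − 447116.2 = 290901.6.
Divide by its size: 290901.6 / 4540 = 64.075... → 64.1.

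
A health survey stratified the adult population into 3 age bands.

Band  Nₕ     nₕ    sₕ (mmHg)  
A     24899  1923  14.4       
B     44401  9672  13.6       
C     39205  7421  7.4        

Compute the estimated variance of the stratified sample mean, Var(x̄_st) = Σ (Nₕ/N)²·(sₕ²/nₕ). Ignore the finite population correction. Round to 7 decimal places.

N = 108505; Wₕ = Nₕ/N.
band A: (24899/108505)²·14.4²/1923 = 0.0056781911
band B: (44401/108505)²·13.6²/9672 = 0.0032021932
band C: (39205/108505)²·7.4²/7421 = 0.0009633507
Sum = 0.0098437350 → 0.0098437.

0.0098437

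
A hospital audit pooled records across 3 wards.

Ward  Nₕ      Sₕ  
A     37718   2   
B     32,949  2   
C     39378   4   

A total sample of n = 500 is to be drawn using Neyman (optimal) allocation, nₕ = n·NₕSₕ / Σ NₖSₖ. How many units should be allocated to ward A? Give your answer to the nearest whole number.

126

A: NₕSₕ = 37718·2 = 75436
B: NₕSₕ = 32949·2 = 65898
C: NₕSₕ = 39378·4 = 157512
Σ NₕSₕ = 298846.
n_A = 500·75436/298846 = 126.212... → 126.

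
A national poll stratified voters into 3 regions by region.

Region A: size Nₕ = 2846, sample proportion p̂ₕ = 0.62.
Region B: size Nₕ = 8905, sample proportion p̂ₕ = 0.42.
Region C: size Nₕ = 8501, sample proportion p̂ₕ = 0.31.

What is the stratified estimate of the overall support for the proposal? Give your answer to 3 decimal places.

0.402

N = 2846 + 8905 + 8501 = 20252.
Overall proportion = Σ (Nₕ/N)·p̂ₕ.
Σ Nₕp̂ₕ = 1764.52 + 3740.1 + 2635.31 = 8139.93.
8139.93 / 20252 = 0.40193... → 0.402.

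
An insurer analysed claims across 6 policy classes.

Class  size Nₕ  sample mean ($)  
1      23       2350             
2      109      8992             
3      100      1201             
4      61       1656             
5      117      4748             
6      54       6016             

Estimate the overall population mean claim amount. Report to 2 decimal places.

4602.75

N = 464; weights Wₕ = Nₕ/N = (0.0496, 0.2349, 0.2155, 0.1315, 0.2522, 0.1164).
x̄_st = Σ Wₕ·x̄ₕ = 0.0496·2350 + 0.2349·8992 + 0.2155·1201 + 0.1315·1656 + 0.2522·4748 + 0.1164·6016 ≈ 4602.7457...
→ 4602.75.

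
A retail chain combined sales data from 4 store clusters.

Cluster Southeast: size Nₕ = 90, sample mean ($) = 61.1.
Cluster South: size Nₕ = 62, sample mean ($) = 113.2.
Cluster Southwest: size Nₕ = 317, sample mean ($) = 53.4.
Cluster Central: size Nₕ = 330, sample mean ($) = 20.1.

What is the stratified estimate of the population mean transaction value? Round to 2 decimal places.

45.15

N = 90 + 62 + 317 + 330 = 799.
The stratified mean weights each stratum mean by its population share Nₕ/N.
Σ Nₕx̄ₕ = 90·61.1 + 62·113.2 + 317·53.4 + 330·20.1 = 5499 + 7018.4 + 16927.8 + 6633 = 36078.2.
Divide by N: 36078.2 / 799 = 45.1542... → 45.15.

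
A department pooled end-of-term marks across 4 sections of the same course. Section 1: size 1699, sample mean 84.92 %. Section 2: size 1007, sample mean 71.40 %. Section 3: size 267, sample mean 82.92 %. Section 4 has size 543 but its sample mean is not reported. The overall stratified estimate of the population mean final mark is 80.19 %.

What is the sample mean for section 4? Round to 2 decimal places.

80.35

N = 1699 + 1007 + 267 + 543 = 3516.
Overall total = μ·N = 80.19·3516 = 281948.04.
Subtract the known strata: 1699·84.92 + 1007·71.40 + 267·82.92 = 238318.52.
Remaining total for section 4: 281948.04 − 238318.52 = 43629.52.
Divide by its size: 43629.52 / 543 = 80.3490... → 80.35.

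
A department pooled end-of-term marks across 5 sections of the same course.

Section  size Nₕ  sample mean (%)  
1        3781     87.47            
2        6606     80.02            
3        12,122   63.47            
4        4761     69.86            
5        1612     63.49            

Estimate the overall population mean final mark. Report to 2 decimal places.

N = 3781 + 6606 + 12122 + 4761 + 1612 = 28882.
Weight each subgroup mean by Nₕ/N and sum.
Σ Nₕx̄ₕ = 3781·87.47 + 6606·80.02 + 12122·63.47 + 4761·69.86 + 1612·63.49 = 330724.07 + 528612.12 + 769383.34 + 332603.46 + 102345.88 = 2063668.87.
Divide by N: 2063668.87 / 28882 = 71.4517... → 71.45.

71.45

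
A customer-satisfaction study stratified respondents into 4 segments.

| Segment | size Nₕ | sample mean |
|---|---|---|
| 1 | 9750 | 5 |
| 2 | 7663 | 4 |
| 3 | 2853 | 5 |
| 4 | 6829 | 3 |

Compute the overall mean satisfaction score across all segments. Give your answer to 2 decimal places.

4.21

N = 9750 + 7663 + 2853 + 6829 = 27095.
The stratified mean weights each stratum mean by its population share Nₕ/N.
Σ Nₕx̄ₕ = 9750·5 + 7663·4 + 2853·5 + 6829·3 = 48750 + 30652 + 14265 + 20487 = 114154.
Divide by N: 114154 / 27095 = 4.2131... → 4.21.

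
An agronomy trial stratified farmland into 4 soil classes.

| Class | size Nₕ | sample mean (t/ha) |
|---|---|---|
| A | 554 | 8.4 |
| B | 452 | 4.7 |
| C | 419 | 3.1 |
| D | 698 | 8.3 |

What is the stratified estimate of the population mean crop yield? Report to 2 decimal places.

6.53

N = 554 + 452 + 419 + 698 = 2123.
Weight each subgroup mean by Nₕ/N and sum.
Σ Nₕx̄ₕ = 554·8.4 + 452·4.7 + 419·3.1 + 698·8.3 = 4653.6 + 2124.4 + 1298.9 + 5793.4 = 13870.3.
Divide by N: 13870.3 / 2123 = 6.5333... → 6.53.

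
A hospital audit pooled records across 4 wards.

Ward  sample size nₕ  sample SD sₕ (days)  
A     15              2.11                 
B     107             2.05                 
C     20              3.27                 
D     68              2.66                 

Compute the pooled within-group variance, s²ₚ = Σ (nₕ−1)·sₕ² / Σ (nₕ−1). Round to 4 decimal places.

Degrees of freedom: 14 + 106 + 19 + 67 = 206.
Σ(nₕ−1)sₕ² = 14·4.4521 + 106·4.2025 + 19·10.6929 + 67·7.0756 = 1185.0247.
s²ₚ = 1185.0247 / 206 = 5.752547... → 5.7525.

5.7525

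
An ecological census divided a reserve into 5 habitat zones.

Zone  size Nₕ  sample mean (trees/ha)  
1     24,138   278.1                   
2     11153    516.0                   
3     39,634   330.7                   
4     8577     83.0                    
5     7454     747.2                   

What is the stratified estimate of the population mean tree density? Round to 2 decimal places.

N = 90956; weights Wₕ = Nₕ/N = (0.2654, 0.1226, 0.4357, 0.0943, 0.0820).
x̄_st = Σ Wₕ·x̄ₕ = 0.2654·278.1 + 0.1226·516.0 + 0.4357·330.7 + 0.0943·83.0 + 0.0820·747.2 ≈ 350.2376...
→ 350.24.

350.24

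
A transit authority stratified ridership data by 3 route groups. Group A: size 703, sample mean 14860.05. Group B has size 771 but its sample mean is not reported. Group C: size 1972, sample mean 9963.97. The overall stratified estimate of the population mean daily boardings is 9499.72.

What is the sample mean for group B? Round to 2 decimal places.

3424.74

Σ Nₕx̄ₕ = N·μ, so 771·x̄_B = 3446·9499.72 − (703·14860.05 + 1972·9963.97).
= 32736035.12 − 30095563.99 = 2640471.13.
x̄_B = 2640471.13 / 771 = 3424.7356... → 3424.74.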